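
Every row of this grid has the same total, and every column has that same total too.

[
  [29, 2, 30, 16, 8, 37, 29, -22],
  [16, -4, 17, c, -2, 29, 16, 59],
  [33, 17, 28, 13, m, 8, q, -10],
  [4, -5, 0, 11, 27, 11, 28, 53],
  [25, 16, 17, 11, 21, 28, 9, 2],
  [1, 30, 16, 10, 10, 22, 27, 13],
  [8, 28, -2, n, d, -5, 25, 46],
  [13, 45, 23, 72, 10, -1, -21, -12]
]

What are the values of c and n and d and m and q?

c = -2, n = -2, d = 31, m = 24, q = 16

Rows 1 and 4 both sum to 129, so that's the common total.
Column 7 has 29 + 16 + 28 + 9 + 27 + 25 − 21 = 113; the blank must be 129 − 113 = 16.
Row 3 has 33 + 17 + 28 + 13 + 8 + 16 − 10 = 105; the blank must be 129 − 105 = 24.
Column 5 has 8 − 2 + 24 + 27 + 21 + 10 + 10 = 98; the blank must be 129 − 98 = 31.
Row 7 has 8 + 28 − 2 + 31 − 5 + 25 + 46 = 131; the blank must be 129 − 131 = -2.
Row 2 has 16 − 4 + 17 − 2 + 29 + 16 + 59 = 131; the blank must be 129 − 131 = -2.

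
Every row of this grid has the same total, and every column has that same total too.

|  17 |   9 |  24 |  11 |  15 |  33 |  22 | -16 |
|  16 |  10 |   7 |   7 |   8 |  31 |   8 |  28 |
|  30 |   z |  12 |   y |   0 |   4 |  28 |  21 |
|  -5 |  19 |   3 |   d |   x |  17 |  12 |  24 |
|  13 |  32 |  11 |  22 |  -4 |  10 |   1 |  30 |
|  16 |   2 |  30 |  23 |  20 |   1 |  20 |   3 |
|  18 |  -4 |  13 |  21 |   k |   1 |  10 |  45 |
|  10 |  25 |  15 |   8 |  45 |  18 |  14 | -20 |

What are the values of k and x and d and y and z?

Rows 1 and 2 both sum to 115, so that's the common total.
Column 2: 9 + 10 + 19 + 32 + 2 − 4 + 25 = 93, so its missing entry is 115 − 93 = 22.
Row 7: 18 − 4 + 13 + 21 + 1 + 10 + 45 = 104, so its missing entry is 115 − 104 = 11.
Column 5: 15 + 8 + 0 − 4 + 20 + 11 + 45 = 95, so its missing entry is 115 − 95 = 20.
Row 3: 30 + 22 + 12 + 0 + 4 + 28 + 21 = 117, so its missing entry is 115 − 117 = -2.
Row 4: -5 + 19 + 3 + 20 + 17 + 12 + 24 = 90, so its missing entry is 115 − 90 = 25.

k = 11, x = 20, d = 25, y = -2, z = 22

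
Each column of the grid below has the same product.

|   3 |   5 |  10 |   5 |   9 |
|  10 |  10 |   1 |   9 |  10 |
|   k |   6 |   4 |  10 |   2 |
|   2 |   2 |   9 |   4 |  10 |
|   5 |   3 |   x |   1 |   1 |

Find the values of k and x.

k = 6, x = 5

Columns 2 and 4 each multiply to 1800, so every column has product 1800.
Column 1: 3×10×2×5 = 300, so the missing entry is 1800 ÷ 300 = 6.
Column 3: 10×1×4×9 = 360, so the missing entry is 1800 ÷ 360 = 5.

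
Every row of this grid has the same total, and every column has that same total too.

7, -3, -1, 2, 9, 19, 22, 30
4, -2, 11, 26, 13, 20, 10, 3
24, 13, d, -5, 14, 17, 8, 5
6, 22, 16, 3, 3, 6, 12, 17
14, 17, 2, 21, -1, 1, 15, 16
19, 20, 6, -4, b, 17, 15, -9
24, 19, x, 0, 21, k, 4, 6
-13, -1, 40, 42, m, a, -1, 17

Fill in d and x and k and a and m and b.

d = 9, x = 2, k = 9, a = -4, m = 5, b = 21

Rows 1 and 2 both sum to 85, so that's the common total.
Row 6: 19 + 20 + 6 − 4 + 17 + 15 − 9 = 64, so its missing entry is 85 − 64 = 21.
Column 5: 9 + 13 + 14 + 3 − 1 + 21 + 21 = 80, so its missing entry is 85 − 80 = 5.
Row 3: 24 + 13 − 5 + 14 + 17 + 8 + 5 = 76, so its missing entry is 85 − 76 = 9.
Column 3: -1 + 11 + 9 + 16 + 2 + 6 + 40 = 83, so its missing entry is 85 − 83 = 2.
Row 7: 24 + 19 + 2 + 0 + 21 + 4 + 6 = 76, so its missing entry is 85 − 76 = 9.
Row 8: -13 − 1 + 40 + 42 + 5 − 1 + 17 = 89, so its missing entry is 85 − 89 = -4.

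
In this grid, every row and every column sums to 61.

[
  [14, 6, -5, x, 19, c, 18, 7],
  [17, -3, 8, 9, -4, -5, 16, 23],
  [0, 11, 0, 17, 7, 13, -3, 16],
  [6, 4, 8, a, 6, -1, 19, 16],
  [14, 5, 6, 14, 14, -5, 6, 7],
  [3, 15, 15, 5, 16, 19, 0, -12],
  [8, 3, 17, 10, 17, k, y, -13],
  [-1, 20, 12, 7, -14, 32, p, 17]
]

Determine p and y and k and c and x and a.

p = -12, y = 17, k = 2, c = 6, x = -4, a = 3

Row 8: -1 + 20 + 12 + 7 − 14 + 32 + 17 = 73, so its missing entry is 61 − 73 = -12.
Row 4: 6 + 4 + 8 + 6 − 1 + 19 + 16 = 58, so its missing entry is 61 − 58 = 3.
Column 4: 9 + 17 + 3 + 14 + 5 + 10 + 7 = 65, so its missing entry is 61 − 65 = -4.
Row 1: 14 + 6 − 5 − 4 + 19 + 18 + 7 = 55, so its missing entry is 61 − 55 = 6.
Column 6: 6 − 5 + 13 − 1 − 5 + 19 + 32 = 59, so its missing entry is 61 − 59 = 2.
Row 7: 8 + 3 + 17 + 10 + 17 + 2 − 13 = 44, so its missing entry is 61 − 44 = 17.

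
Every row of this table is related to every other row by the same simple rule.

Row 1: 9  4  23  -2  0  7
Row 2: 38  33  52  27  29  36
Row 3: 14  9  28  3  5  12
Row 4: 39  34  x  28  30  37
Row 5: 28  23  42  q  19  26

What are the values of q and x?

q = 17, x = 53

The difference between any two rows is the same in every column — this is an addition table with the headers hidden.
Row 5 minus row 1 is 19 − 0 = 19, so its entry in column 4 is -2 + 19 = 17.
Row 4 minus row 1 is 30 − 0 = 30, so its entry in column 3 is 23 + 30 = 53.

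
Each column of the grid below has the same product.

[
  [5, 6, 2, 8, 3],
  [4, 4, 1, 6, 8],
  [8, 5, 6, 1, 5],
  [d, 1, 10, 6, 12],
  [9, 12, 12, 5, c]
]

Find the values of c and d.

c = 1, d = 1

Columns 3 and 4 each multiply to 1440, so every column has product 1440.
Column 5: 3×8×5×12 = 1440, so the missing entry is 1440 ÷ 1440 = 1.
Column 1: 5×4×8×9 = 1440, so the missing entry is 1440 ÷ 1440 = 1.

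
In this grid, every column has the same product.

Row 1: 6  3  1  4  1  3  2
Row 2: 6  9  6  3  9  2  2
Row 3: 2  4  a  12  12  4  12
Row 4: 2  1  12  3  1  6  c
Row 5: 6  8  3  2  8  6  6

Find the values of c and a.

c = 3, a = 4

Columns 2 and 5 each multiply to 864, so every column has product 864.
Column 7: 2×2×12×6 = 288, so the missing entry is 864 ÷ 288 = 3.
Column 3: 1×6×12×3 = 216, so the missing entry is 864 ÷ 216 = 4.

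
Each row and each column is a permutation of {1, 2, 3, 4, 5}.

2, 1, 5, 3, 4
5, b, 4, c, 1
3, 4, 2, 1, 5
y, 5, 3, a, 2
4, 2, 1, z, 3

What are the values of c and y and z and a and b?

Cell (5,4): row 5 already has {1, 2, 3, 4} → 5.
At (row 2, col 2): column 2 already has {1, 2, 4, 5}, so the value is 3.
For row 4, column 1: column 1 already has {2, 3, 4, 5}; that leaves 1.
At (row 4, col 4): row 4 already has {1, 2, 3, 5}, so the value is 4.
At (row 2, col 4): row 2 already has {1, 3, 4, 5}, so the value is 2.

c = 2, y = 1, z = 5, a = 4, b = 3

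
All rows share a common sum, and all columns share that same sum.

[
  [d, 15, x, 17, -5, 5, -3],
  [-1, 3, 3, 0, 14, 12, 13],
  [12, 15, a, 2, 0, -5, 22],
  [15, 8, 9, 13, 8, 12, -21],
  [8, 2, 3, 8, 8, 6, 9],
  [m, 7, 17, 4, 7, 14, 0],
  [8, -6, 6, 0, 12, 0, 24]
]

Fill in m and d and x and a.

m = -5, d = 7, x = 8, a = -2

Rows 2 and 4 both sum to 44, so that's the common total.
Row 3 has 12 + 15 + 2 + 0 − 5 + 22 = 46; the blank must be 44 − 46 = -2.
Column 3 has 3 − 2 + 9 + 3 + 17 + 6 = 36; the blank must be 44 − 36 = 8.
Row 6 has 7 + 17 + 4 + 7 + 14 + 0 = 49; the blank must be 44 − 49 = -5.
Row 1 has 15 + 8 + 17 − 5 + 5 − 3 = 37; the blank must be 44 − 37 = 7.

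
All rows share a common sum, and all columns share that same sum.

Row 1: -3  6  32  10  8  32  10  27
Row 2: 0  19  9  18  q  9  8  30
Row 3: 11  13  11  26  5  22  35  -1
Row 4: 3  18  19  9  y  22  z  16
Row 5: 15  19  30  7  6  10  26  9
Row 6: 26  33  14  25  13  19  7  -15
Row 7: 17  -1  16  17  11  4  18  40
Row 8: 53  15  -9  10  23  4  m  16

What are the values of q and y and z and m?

Rows 1 and 3 both sum to 122, so that's the common total.
The known cells in row 8 total 112, leaving 122 − 112 = 10 for the blank.
The known cells in row 2 total 93, leaving 122 − 93 = 29 for the blank.
The known cells in column 5 total 95, leaving 122 − 95 = 27 for the blank.
The known cells in row 4 total 114, leaving 122 − 114 = 8 for the blank.

q = 29, y = 27, z = 8, m = 10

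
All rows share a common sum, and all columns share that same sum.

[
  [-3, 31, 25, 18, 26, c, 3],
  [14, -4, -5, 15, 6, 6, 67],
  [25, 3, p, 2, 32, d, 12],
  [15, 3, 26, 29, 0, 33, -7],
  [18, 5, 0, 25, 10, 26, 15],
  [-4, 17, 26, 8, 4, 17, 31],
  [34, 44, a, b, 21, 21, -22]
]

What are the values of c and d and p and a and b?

Rows 2 and 4 both sum to 99, so that's the common total.
Row 1: -3 + 31 + 25 + 18 + 26 + 3 = 100, so its missing entry is 99 − 100 = -1.
Column 6: -1 + 6 + 33 + 26 + 17 + 21 = 102, so its missing entry is 99 − 102 = -3.
Row 3: 25 + 3 + 2 + 32 − 3 + 12 = 71, so its missing entry is 99 − 71 = 28.
Column 3: 25 − 5 + 28 + 26 + 0 + 26 = 100, so its missing entry is 99 − 100 = -1.
Row 7: 34 + 44 − 1 + 21 + 21 − 22 = 97, so its missing entry is 99 − 97 = 2.

c = -1, d = -3, p = 28, a = -1, b = 2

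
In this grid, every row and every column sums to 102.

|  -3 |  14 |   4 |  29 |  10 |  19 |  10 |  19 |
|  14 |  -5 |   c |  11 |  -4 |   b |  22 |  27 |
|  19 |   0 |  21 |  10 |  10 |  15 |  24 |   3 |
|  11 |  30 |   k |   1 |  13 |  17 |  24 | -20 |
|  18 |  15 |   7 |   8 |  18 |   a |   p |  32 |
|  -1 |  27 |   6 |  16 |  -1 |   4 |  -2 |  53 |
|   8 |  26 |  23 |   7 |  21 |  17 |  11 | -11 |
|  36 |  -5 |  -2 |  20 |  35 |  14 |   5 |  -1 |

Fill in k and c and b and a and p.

k = 26, c = 17, b = 20, a = -4, p = 8

Column 7 has 10 + 22 + 24 + 24 − 2 + 11 + 5 = 94; the blank must be 102 − 94 = 8.
Row 5 has 18 + 15 + 7 + 8 + 18 + 8 + 32 = 106; the blank must be 102 − 106 = -4.
Column 6 has 19 + 15 + 17 − 4 + 4 + 17 + 14 = 82; the blank must be 102 − 82 = 20.
Row 2 has 14 − 5 + 11 − 4 + 20 + 22 + 27 = 85; the blank must be 102 − 85 = 17.
Row 4 has 11 + 30 + 1 + 13 + 17 + 24 − 20 = 76; the blank must be 102 − 76 = 26.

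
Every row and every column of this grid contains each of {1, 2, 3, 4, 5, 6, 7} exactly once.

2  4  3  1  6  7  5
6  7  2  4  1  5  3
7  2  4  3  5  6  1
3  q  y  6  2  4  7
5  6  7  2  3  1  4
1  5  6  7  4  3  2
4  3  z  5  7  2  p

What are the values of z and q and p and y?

z = 1, q = 1, p = 6, y = 5

Cell (7,7): column 7 already has {1, 2, 3, 4, 5, 7} → 6.
For row 4, column 2: column 2 already has {2, 3, 4, 5, 6, 7}; that leaves 1.
Cell (7,3): row 7 already has {2, 3, 4, 5, 6, 7} → 1.
Cell (4,3): row 4 already has {1, 2, 3, 4, 6, 7} → 5.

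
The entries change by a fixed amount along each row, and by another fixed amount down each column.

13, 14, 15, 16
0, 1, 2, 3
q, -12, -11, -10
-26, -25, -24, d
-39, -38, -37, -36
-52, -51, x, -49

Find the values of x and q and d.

x = -50, q = -13, d = -23

Along each row the entries change by 1 per step; down each column they change by -13.
Row 6: from -52 at column 1, stepping by 1 to column 3 gives -50.
Row 3: from -12 at column 2, stepping by 1 to column 1 gives -13.
Row 4: from -26 at column 1, stepping by 1 to column 4 gives -23.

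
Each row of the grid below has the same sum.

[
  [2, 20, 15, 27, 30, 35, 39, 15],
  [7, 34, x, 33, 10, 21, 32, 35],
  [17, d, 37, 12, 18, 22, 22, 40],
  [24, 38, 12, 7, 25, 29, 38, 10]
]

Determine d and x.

Rows 1 and 4 both add up to 183, so every row sums to 183.
Row 3: 17 + 37 + 12 + 18 + 22 + 22 + 40 = 168, so the missing entry is 183 − 168 = 15.
Row 2: 7 + 34 + 33 + 10 + 21 + 32 + 35 = 172, so the missing entry is 183 − 172 = 11.

d = 15, x = 11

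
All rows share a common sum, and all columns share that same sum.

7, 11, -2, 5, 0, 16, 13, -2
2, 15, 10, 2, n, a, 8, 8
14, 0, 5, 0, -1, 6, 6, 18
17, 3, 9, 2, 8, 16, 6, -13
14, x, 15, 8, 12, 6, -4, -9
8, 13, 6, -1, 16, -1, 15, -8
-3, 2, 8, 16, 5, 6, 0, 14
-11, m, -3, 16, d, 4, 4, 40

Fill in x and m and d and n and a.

Rows 1 and 3 both sum to 48, so that's the common total.
Column 6 has 16 + 6 + 16 + 6 − 1 + 6 + 4 = 53; the blank must be 48 − 53 = -5.
Row 2 has 2 + 15 + 10 + 2 − 5 + 8 + 8 = 40; the blank must be 48 − 40 = 8.
Column 5 has 0 + 8 − 1 + 8 + 12 + 16 + 5 = 48; the blank must be 48 − 48 = 0.
Row 8 has -11 − 3 + 16 + 0 + 4 + 4 + 40 = 50; the blank must be 48 − 50 = -2.
Row 5 has 14 + 15 + 8 + 12 + 6 − 4 − 9 = 42; the blank must be 48 − 42 = 6.

x = 6, m = -2, d = 0, n = 8, a = -5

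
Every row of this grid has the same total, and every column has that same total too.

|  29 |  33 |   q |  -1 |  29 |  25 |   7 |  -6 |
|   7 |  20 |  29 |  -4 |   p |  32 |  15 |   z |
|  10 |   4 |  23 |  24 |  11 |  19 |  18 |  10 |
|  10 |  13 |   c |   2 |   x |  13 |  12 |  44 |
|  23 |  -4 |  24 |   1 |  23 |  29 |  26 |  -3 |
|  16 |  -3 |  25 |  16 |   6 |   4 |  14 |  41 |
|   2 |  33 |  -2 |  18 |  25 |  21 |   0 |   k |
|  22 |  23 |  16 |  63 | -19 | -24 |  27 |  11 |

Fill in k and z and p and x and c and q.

Rows 3 and 5 both sum to 119, so that's the common total.
The known cells in row 7 total 97, leaving 119 − 97 = 22 for the blank.
The known cells in column 8 total 119, leaving 119 − 119 = 0 for the blank.
The known cells in row 2 total 99, leaving 119 − 99 = 20 for the blank.
The known cells in column 5 total 95, leaving 119 − 95 = 24 for the blank.
The known cells in row 1 total 116, leaving 119 − 116 = 3 for the blank.
The known cells in row 4 total 118, leaving 119 − 118 = 1 for the blank.

k = 22, z = 0, p = 20, x = 24, c = 1, q = 3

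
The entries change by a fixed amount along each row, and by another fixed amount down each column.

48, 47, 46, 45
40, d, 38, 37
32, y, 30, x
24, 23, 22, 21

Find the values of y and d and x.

y = 31, d = 39, x = 29

Along each row the entries change by -1 per step; down each column they change by -8.
Row 3: from 32 at column 1, stepping by -1 to column 2 gives 31.
Row 2: from 40 at column 1, stepping by -1 to column 2 gives 39.
Row 3: from 32 at column 1, stepping by -1 to column 4 gives 29.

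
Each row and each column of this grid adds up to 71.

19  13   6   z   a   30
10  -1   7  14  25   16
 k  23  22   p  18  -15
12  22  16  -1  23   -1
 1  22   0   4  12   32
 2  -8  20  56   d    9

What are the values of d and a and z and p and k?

d = -8, a = 1, z = 2, p = -4, k = 27

Row 6 has 2 − 8 + 20 + 56 + 9 = 79; the blank must be 71 − 79 = -8.
Column 5 has 25 + 18 + 23 + 12 − 8 = 70; the blank must be 71 − 70 = 1.
Row 1 has 19 + 13 + 6 + 1 + 30 = 69; the blank must be 71 − 69 = 2.
Column 1 has 19 + 10 + 12 + 1 + 2 = 44; the blank must be 71 − 44 = 27.
Row 3 has 27 + 23 + 22 + 18 − 15 = 75; the blank must be 71 − 75 = -4.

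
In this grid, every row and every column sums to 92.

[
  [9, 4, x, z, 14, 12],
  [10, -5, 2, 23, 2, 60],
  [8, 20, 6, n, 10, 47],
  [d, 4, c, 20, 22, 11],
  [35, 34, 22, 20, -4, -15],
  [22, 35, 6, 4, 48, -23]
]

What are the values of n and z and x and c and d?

n = 1, z = 24, x = 29, c = 27, d = 8

Column 1: 9 + 10 + 8 + 35 + 22 = 84, so its missing entry is 92 − 84 = 8.
Row 3: 8 + 20 + 6 + 10 + 47 = 91, so its missing entry is 92 − 91 = 1.
Column 4: 23 + 1 + 20 + 20 + 4 = 68, so its missing entry is 92 − 68 = 24.
Row 1: 9 + 4 + 24 + 14 + 12 = 63, so its missing entry is 92 − 63 = 29.
Row 4: 8 + 4 + 20 + 22 + 11 = 65, so its missing entry is 92 − 65 = 27.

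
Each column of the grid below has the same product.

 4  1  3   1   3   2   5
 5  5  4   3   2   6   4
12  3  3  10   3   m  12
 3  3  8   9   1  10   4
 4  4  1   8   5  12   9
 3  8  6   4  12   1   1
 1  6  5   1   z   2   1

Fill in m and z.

m = 3, z = 8

Columns 2 and 4 each multiply to 8640, so every column has product 8640.
Column 6: 2×6×10×12×1×2 = 2880, so the missing entry is 8640 ÷ 2880 = 3.
Column 5: 3×2×3×1×5×12 = 1080, so the missing entry is 8640 ÷ 1080 = 8.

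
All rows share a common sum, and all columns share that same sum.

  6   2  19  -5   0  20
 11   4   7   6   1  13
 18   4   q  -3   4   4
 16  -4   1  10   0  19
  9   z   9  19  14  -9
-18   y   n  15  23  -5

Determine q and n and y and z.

Rows 1 and 2 both sum to 42, so that's the common total.
Row 5 has 9 + 9 + 19 + 14 − 9 = 42; the blank must be 42 − 42 = 0.
Column 2 has 2 + 4 + 4 − 4 + 0 = 6; the blank must be 42 − 6 = 36.
Row 6 has -18 + 36 + 15 + 23 − 5 = 51; the blank must be 42 − 51 = -9.
Row 3 has 18 + 4 − 3 + 4 + 4 = 27; the blank must be 42 − 27 = 15.

q = 15, n = -9, y = 36, z = 0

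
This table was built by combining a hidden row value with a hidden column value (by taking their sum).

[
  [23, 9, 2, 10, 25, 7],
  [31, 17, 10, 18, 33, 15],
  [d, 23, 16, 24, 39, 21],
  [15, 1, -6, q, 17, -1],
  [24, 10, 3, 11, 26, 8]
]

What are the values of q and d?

q = 2, d = 37

The difference between any two rows is the same in every column — this is an addition table with the headers hidden.
Row 4 minus row 1 is 17 − 25 = -8, so its entry in column 4 is 10 + (-8) = 2.
Row 3 minus row 1 is 39 − 25 = 14, so its entry in column 1 is 23 + 14 = 37.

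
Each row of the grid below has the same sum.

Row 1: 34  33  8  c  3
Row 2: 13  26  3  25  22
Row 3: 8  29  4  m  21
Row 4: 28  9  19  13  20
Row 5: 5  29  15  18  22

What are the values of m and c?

The complete rows each total 89.
Row 3 is missing 89 − 62 = 27 (since 8 + 29 + 4 + 21 = 62).
Row 1 is missing 89 − 78 = 11 (since 34 + 33 + 8 + 3 = 78).

m = 27, c = 11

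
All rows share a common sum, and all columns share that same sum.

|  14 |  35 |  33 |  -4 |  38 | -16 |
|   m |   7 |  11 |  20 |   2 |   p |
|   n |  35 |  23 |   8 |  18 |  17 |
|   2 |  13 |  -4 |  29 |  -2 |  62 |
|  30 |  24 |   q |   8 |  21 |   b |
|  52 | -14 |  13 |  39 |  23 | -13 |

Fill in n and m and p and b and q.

n = -1, m = 3, p = 57, b = -7, q = 24

Rows 1 and 4 both sum to 100, so that's the common total.
Row 3: 35 + 23 + 8 + 18 + 17 = 101, so its missing entry is 100 − 101 = -1.
Column 3: 33 + 11 + 23 − 4 + 13 = 76, so its missing entry is 100 − 76 = 24.
Row 5: 30 + 24 + 24 + 8 + 21 = 107, so its missing entry is 100 − 107 = -7.
Column 6: -16 + 17 + 62 − 7 − 13 = 43, so its missing entry is 100 − 43 = 57.
Row 2: 7 + 11 + 20 + 2 + 57 = 97, so its missing entry is 100 − 97 = 3.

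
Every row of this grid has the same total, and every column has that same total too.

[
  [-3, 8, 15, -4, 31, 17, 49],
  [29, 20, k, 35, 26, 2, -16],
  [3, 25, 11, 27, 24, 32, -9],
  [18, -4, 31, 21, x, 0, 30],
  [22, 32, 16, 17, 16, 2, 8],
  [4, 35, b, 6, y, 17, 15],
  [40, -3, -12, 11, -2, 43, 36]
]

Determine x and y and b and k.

Rows 1 and 3 both sum to 113, so that's the common total.
Row 2: 29 + 20 + 35 + 26 + 2 − 16 = 96, so its missing entry is 113 − 96 = 17.
Row 4: 18 − 4 + 31 + 21 + 0 + 30 = 96, so its missing entry is 113 − 96 = 17.
Column 5: 31 + 26 + 24 + 17 + 16 − 2 = 112, so its missing entry is 113 − 112 = 1.
Row 6: 4 + 35 + 6 + 1 + 17 + 15 = 78, so its missing entry is 113 − 78 = 35.

x = 17, y = 1, b = 35, k = 17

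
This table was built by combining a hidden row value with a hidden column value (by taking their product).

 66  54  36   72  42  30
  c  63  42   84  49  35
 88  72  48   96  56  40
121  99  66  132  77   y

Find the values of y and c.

y = 55, c = 77

Each row is a constant multiple of every other row — this is a multiplication table with the headers hidden.
Row 4 is 66/36 = 11/6 times row 1, so its entry in column 6 is 30 × 11/6 = 55.
Row 2 is 42/36 = 7/6 times row 1, so its entry in column 1 is 66 × 7/6 = 77.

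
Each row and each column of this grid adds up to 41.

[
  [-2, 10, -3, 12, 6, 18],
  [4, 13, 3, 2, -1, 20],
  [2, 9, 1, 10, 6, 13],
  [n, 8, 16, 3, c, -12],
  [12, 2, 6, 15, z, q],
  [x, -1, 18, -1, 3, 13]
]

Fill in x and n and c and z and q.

x = 9, n = 16, c = 10, z = 17, q = -11

The known cells in column 6 total 52, leaving 41 − 52 = -11 for the blank.
The known cells in row 5 total 24, leaving 41 − 24 = 17 for the blank.
The known cells in column 5 total 31, leaving 41 − 31 = 10 for the blank.
The known cells in row 4 total 25, leaving 41 − 25 = 16 for the blank.
The known cells in row 6 total 32, leaving 41 − 32 = 9 for the blank.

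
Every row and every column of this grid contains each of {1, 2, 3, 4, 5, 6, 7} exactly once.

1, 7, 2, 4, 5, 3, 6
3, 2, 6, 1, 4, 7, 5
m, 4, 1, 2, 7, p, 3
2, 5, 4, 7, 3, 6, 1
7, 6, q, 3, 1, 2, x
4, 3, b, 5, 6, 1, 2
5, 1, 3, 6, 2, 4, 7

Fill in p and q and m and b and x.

At (row 5, col 7): column 7 already has {1, 2, 3, 5, 6, 7}, so the value is 4.
Cell (3,1): column 1 already has {1, 2, 3, 4, 5, 7} → 6.
Cell (5,3): row 5 already has {1, 2, 3, 4, 6, 7} → 5.
Cell (3,6): row 3 already has {1, 2, 3, 4, 6, 7} → 5.
At (row 6, col 3): row 6 already has {1, 2, 3, 4, 5, 6}, so the value is 7.

p = 5, q = 5, m = 6, b = 7, x = 4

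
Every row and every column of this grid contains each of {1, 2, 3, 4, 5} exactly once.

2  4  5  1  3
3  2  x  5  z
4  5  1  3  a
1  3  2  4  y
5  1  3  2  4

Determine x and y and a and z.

At (row 3, col 5): row 3 already has {1, 3, 4, 5}, so the value is 2.
Cell (2,3): column 3 already has {1, 2, 3, 5} → 4.
Cell (4,5): row 4 already has {1, 2, 3, 4} → 5.
Cell (2,5): row 2 already has {2, 3, 4, 5} → 1.

x = 4, y = 5, a = 2, z = 1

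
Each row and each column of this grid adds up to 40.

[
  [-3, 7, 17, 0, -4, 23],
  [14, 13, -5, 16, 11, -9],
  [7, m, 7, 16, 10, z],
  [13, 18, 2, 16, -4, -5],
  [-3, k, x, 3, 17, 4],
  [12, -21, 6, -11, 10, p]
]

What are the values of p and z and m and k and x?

Row 6: 12 − 21 + 6 − 11 + 10 = -4, so its missing entry is 40 − (-4) = 44.
Column 3: 17 − 5 + 7 + 2 + 6 = 27, so its missing entry is 40 − 27 = 13.
Column 6: 23 − 9 − 5 + 4 + 44 = 57, so its missing entry is 40 − 57 = -17.
Row 3: 7 + 7 + 16 + 10 − 17 = 23, so its missing entry is 40 − 23 = 17.
Row 5: -3 + 13 + 3 + 17 + 4 = 34, so its missing entry is 40 − 34 = 6.

p = 44, z = -17, m = 17, k = 6, x = 13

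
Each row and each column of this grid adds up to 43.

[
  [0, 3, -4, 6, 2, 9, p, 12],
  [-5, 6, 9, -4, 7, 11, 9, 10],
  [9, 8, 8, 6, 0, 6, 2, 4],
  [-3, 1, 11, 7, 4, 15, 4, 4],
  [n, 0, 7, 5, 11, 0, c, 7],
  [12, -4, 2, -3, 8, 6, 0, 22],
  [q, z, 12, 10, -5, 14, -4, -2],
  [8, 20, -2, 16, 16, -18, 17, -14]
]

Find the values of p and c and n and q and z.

Column 2: 3 + 6 + 8 + 1 + 0 − 4 + 20 = 34, so its missing entry is 43 − 34 = 9.
Row 1: 0 + 3 − 4 + 6 + 2 + 9 + 12 = 28, so its missing entry is 43 − 28 = 15.
Column 7: 15 + 9 + 2 + 4 + 0 − 4 + 17 = 43, so its missing entry is 43 − 43 = 0.
Row 5: 0 + 7 + 5 + 11 + 0 + 0 + 7 = 30, so its missing entry is 43 − 30 = 13.
Row 7: 9 + 12 + 10 − 5 + 14 − 4 − 2 = 34, so its missing entry is 43 − 34 = 9.

p = 15, c = 0, n = 13, q = 9, z = 9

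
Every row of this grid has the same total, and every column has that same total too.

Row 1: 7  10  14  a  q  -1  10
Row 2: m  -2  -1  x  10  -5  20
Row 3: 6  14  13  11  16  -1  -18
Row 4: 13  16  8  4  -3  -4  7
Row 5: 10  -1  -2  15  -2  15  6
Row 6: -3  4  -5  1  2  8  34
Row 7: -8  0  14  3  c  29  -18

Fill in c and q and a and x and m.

c = 21, q = -3, a = 4, x = 3, m = 16

Rows 3 and 4 both sum to 41, so that's the common total.
Row 7 has -8 + 0 + 14 + 3 + 29 − 18 = 20; the blank must be 41 − 20 = 21.
Column 5 has 10 + 16 − 3 − 2 + 2 + 21 = 44; the blank must be 41 − 44 = -3.
Row 1 has 7 + 10 + 14 − 3 − 1 + 10 = 37; the blank must be 41 − 37 = 4.
Column 1 has 7 + 6 + 13 + 10 − 3 − 8 = 25; the blank must be 41 − 25 = 16.
Row 2 has 16 − 2 − 1 + 10 − 5 + 20 = 38; the blank must be 41 − 38 = 3.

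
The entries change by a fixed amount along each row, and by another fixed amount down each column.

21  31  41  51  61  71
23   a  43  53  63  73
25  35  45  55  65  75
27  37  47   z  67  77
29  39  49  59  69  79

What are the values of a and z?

a = 33, z = 57

Along each row the entries change by 10 per step; down each column they change by 2.
Row 2: from 23 at column 1, stepping by 10 to column 2 gives 33.
Row 4: from 27 at column 1, stepping by 10 to column 4 gives 57.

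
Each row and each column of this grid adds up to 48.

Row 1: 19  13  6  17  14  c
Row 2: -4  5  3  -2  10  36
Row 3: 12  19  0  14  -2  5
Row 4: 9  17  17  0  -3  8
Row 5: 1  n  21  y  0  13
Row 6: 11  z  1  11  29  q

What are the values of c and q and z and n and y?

Column 4 has 17 − 2 + 14 + 0 + 11 = 40; the blank must be 48 − 40 = 8.
Row 1 has 19 + 13 + 6 + 17 + 14 = 69; the blank must be 48 − 69 = -21.
Column 6 has -21 + 36 + 5 + 8 + 13 = 41; the blank must be 48 − 41 = 7.
Row 6 has 11 + 1 + 11 + 29 + 7 = 59; the blank must be 48 − 59 = -11.
Row 5 has 1 + 21 + 8 + 0 + 13 = 43; the blank must be 48 − 43 = 5.

c = -21, q = 7, z = -11, n = 5, y = 8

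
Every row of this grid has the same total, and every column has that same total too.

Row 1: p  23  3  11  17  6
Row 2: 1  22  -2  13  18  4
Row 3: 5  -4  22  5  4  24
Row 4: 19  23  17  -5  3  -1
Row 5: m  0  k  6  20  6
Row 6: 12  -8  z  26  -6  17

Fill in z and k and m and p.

z = 15, k = 1, m = 23, p = -4

Rows 2 and 3 both sum to 56, so that's the common total.
Row 1: 23 + 3 + 11 + 17 + 6 = 60, so its missing entry is 56 − 60 = -4.
Column 1: -4 + 1 + 5 + 19 + 12 = 33, so its missing entry is 56 − 33 = 23.
Row 5: 23 + 0 + 6 + 20 + 6 = 55, so its missing entry is 56 − 55 = 1.
Row 6: 12 − 8 + 26 − 6 + 17 = 41, so its missing entry is 56 − 41 = 15.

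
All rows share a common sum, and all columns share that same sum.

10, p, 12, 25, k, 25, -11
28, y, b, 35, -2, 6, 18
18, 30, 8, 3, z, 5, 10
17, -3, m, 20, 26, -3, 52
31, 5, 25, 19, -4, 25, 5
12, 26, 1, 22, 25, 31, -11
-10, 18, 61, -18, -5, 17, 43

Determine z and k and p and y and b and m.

Rows 5 and 6 both sum to 106, so that's the common total.
The known cells in row 3 total 74, leaving 106 − 74 = 32 for the blank.
The known cells in column 5 total 72, leaving 106 − 72 = 34 for the blank.
The known cells in row 1 total 95, leaving 106 − 95 = 11 for the blank.
The known cells in column 2 total 87, leaving 106 − 87 = 19 for the blank.
The known cells in row 2 total 104, leaving 106 − 104 = 2 for the blank.
The known cells in row 4 total 109, leaving 106 − 109 = -3 for the blank.

z = 32, k = 34, p = 11, y = 19, b = 2, m = -3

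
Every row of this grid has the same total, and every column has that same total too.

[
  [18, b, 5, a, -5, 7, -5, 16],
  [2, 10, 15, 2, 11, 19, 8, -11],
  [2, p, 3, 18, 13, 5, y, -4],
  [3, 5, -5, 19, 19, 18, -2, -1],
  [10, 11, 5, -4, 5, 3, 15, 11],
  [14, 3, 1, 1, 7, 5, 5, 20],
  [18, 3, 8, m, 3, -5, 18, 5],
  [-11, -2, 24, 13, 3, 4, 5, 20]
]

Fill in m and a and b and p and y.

Rows 2 and 4 both sum to 56, so that's the common total.
The known cells in column 7 total 44, leaving 56 − 44 = 12 for the blank.
The known cells in row 3 total 49, leaving 56 − 49 = 7 for the blank.
The known cells in column 2 total 37, leaving 56 − 37 = 19 for the blank.
The known cells in row 1 total 55, leaving 56 − 55 = 1 for the blank.
The known cells in row 7 total 50, leaving 56 − 50 = 6 for the blank.

m = 6, a = 1, b = 19, p = 7, y = 12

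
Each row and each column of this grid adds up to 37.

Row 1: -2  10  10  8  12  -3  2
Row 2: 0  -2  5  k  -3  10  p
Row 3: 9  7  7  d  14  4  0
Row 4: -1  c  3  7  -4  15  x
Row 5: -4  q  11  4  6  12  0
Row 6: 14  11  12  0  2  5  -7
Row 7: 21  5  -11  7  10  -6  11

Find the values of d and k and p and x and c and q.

Row 5 has -4 + 11 + 4 + 6 + 12 + 0 = 29; the blank must be 37 − 29 = 8.
Column 2 has 10 − 2 + 7 + 8 + 11 + 5 = 39; the blank must be 37 − 39 = -2.
Row 3 has 9 + 7 + 7 + 14 + 4 + 0 = 41; the blank must be 37 − 41 = -4.
Row 4 has -1 − 2 + 3 + 7 − 4 + 15 = 18; the blank must be 37 − 18 = 19.
Column 7 has 2 + 0 + 19 + 0 − 7 + 11 = 25; the blank must be 37 − 25 = 12.
Row 2 has 0 − 2 + 5 − 3 + 10 + 12 = 22; the blank must be 37 − 22 = 15.

d = -4, k = 15, p = 12, x = 19, c = -2, q = 8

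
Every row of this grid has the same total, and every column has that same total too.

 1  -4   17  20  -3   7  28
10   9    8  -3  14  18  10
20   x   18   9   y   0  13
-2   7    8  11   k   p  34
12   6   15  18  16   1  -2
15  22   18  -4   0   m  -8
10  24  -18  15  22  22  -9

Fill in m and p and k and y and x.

m = 23, p = -5, k = 13, y = 4, x = 2

Rows 1 and 2 both sum to 66, so that's the common total.
The known cells in row 6 total 43, leaving 66 − 43 = 23 for the blank.
The known cells in column 2 total 64, leaving 66 − 64 = 2 for the blank.
The known cells in row 3 total 62, leaving 66 − 62 = 4 for the blank.
The known cells in column 5 total 53, leaving 66 − 53 = 13 for the blank.
The known cells in row 4 total 71, leaving 66 − 71 = -5 for the blank.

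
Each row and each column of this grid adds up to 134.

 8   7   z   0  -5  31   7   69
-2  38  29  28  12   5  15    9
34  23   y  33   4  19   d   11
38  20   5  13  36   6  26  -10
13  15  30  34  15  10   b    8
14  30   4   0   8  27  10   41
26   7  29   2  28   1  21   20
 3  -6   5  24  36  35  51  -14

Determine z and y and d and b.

z = 17, y = 15, d = -5, b = 9

The known cells in row 1 total 117, leaving 134 − 117 = 17 for the blank.
The known cells in row 5 total 125, leaving 134 − 125 = 9 for the blank.
The known cells in column 7 total 139, leaving 134 − 139 = -5 for the blank.
The known cells in row 3 total 119, leaving 134 − 119 = 15 for the blank.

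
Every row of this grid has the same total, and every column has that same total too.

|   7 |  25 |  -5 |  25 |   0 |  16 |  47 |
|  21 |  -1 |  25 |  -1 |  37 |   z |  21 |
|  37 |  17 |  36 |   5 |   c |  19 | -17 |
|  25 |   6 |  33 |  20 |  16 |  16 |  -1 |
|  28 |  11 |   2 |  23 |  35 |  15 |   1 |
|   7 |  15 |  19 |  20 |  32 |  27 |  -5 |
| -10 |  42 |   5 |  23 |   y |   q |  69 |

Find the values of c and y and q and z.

c = 18, y = -23, q = 9, z = 13

Rows 1 and 4 both sum to 115, so that's the common total.
Row 3: 37 + 17 + 36 + 5 + 19 − 17 = 97, so its missing entry is 115 − 97 = 18.
Column 5: 0 + 37 + 18 + 16 + 35 + 32 = 138, so its missing entry is 115 − 138 = -23.
Row 7: -10 + 42 + 5 + 23 − 23 + 69 = 106, so its missing entry is 115 − 106 = 9.
Row 2: 21 − 1 + 25 − 1 + 37 + 21 = 102, so its missing entry is 115 − 102 = 13.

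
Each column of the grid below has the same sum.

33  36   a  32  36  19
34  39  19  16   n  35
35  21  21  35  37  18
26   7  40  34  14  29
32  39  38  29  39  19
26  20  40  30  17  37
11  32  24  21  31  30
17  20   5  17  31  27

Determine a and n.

a = 27, n = 9

Columns 1 and 4 both add up to 214, so every column sums to 214.
Column 3: 19 + 21 + 40 + 38 + 40 + 24 + 5 = 187, so the missing entry is 214 − 187 = 27.
Column 5: 36 + 37 + 14 + 39 + 17 + 31 + 31 = 205, so the missing entry is 214 − 205 = 9.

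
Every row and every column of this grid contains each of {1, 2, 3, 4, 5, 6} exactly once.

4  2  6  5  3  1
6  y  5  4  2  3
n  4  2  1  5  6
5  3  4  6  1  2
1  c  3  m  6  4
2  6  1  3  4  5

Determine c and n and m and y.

c = 5, n = 3, m = 2, y = 1

For row 3, column 1: row 3 already has {1, 2, 4, 5, 6}; that leaves 3.
At (row 2, col 2): row 2 already has {2, 3, 4, 5, 6}, so the value is 1.
Cell (5,2): column 2 already has {1, 2, 3, 4, 6} → 5.
Cell (5,4): row 5 already has {1, 3, 4, 5, 6} → 2.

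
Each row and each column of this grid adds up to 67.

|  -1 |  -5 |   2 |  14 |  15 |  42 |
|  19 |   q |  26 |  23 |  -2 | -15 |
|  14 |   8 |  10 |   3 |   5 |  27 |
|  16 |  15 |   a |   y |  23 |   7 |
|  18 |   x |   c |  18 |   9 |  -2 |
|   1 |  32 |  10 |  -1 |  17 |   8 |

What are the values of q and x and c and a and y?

Row 2 has 19 + 26 + 23 − 2 − 15 = 51; the blank must be 67 − 51 = 16.
Column 4 has 14 + 23 + 3 + 18 − 1 = 57; the blank must be 67 − 57 = 10.
Row 4 has 16 + 15 + 10 + 23 + 7 = 71; the blank must be 67 − 71 = -4.
Column 3 has 2 + 26 + 10 − 4 + 10 = 44; the blank must be 67 − 44 = 23.
Row 5 has 18 + 23 + 18 + 9 − 2 = 66; the blank must be 67 − 66 = 1.

q = 16, x = 1, c = 23, a = -4, y = 10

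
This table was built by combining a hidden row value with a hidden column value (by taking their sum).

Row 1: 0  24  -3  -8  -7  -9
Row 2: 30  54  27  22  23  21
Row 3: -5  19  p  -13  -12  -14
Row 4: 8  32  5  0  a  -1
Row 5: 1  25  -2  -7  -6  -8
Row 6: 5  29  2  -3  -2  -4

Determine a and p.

The difference between any two rows is the same in every column — this is an addition table with the headers hidden.
Row 4 minus row 1 is 0 − (-8) = 8, so its entry in column 5 is -7 + 8 = 1.
Row 3 minus row 1 is -13 − (-8) = -5, so its entry in column 3 is -3 + (-5) = -8.

a = 1, p = -8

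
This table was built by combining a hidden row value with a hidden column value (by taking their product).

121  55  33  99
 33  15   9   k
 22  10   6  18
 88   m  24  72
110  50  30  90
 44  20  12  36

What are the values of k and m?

k = 27, m = 40

Each row is a constant multiple of every other row — this is a multiplication table with the headers hidden.
Row 2 is 33/121 = 3/11 times row 1, so its entry in column 4 is 99 × 3/11 = 27.
Row 4 is 88/121 = 8/11 times row 1, so its entry in column 2 is 55 × 8/11 = 40.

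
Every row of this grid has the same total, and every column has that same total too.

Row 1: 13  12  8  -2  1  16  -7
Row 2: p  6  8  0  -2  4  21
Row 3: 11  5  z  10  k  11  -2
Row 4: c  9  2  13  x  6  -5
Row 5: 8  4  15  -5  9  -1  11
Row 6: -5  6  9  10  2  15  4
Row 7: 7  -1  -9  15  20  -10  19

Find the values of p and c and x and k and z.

Rows 1 and 5 both sum to 41, so that's the common total.
The known cells in column 3 total 33, leaving 41 − 33 = 8 for the blank.
The known cells in row 3 total 43, leaving 41 − 43 = -2 for the blank.
The known cells in column 5 total 28, leaving 41 − 28 = 13 for the blank.
The known cells in row 4 total 38, leaving 41 − 38 = 3 for the blank.
The known cells in row 2 total 37, leaving 41 − 37 = 4 for the blank.

p = 4, c = 3, x = 13, k = -2, z = 8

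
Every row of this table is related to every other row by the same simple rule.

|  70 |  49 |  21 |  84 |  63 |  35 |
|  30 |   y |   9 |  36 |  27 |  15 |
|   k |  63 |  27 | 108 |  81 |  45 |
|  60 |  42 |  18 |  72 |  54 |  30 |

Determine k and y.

Each row is a constant multiple of every other row — this is a multiplication table with the headers hidden.
Row 3 is 45/35 = 9/7 times row 1, so its entry in column 1 is 70 × 9/7 = 90.
Row 2 is 15/35 = 3/7 times row 1, so its entry in column 2 is 49 × 3/7 = 21.

k = 90, y = 21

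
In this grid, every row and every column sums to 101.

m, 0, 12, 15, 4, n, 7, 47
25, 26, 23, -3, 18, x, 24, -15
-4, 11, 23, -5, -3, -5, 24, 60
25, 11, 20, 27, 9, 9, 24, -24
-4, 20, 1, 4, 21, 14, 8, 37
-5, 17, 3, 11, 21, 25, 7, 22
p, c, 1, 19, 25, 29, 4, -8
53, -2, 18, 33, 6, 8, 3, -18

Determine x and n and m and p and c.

Row 2 has 25 + 26 + 23 − 3 + 18 + 24 − 15 = 98; the blank must be 101 − 98 = 3.
Column 2 has 0 + 26 + 11 + 11 + 20 + 17 − 2 = 83; the blank must be 101 − 83 = 18.
Column 6 has 3 − 5 + 9 + 14 + 25 + 29 + 8 = 83; the blank must be 101 − 83 = 18.
Row 1 has 0 + 12 + 15 + 4 + 18 + 7 + 47 = 103; the blank must be 101 − 103 = -2.
Row 7 has 18 + 1 + 19 + 25 + 29 + 4 − 8 = 88; the blank must be 101 − 88 = 13.

x = 3, n = 18, m = -2, p = 13, c = 18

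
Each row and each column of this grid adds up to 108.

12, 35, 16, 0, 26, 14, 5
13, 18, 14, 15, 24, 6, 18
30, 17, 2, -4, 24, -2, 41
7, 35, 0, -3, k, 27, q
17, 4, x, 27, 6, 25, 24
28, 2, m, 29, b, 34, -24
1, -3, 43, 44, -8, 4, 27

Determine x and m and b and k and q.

Row 5 has 17 + 4 + 27 + 6 + 25 + 24 = 103; the blank must be 108 − 103 = 5.
Column 7 has 5 + 18 + 41 + 24 − 24 + 27 = 91; the blank must be 108 − 91 = 17.
Row 4 has 7 + 35 + 0 − 3 + 27 + 17 = 83; the blank must be 108 − 83 = 25.
Column 5 has 26 + 24 + 24 + 25 + 6 − 8 = 97; the blank must be 108 − 97 = 11.
Row 6 has 28 + 2 + 29 + 11 + 34 − 24 = 80; the blank must be 108 − 80 = 28.

x = 5, m = 28, b = 11, k = 25, q = 17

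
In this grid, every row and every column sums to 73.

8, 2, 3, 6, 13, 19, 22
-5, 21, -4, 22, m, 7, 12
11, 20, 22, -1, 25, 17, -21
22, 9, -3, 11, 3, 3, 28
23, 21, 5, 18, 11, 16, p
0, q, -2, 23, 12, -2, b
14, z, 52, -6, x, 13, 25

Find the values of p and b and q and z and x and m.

p = -21, b = 28, q = 14, z = -14, x = -11, m = 20

The known cells in row 5 total 94, leaving 73 − 94 = -21 for the blank.
The known cells in row 2 total 53, leaving 73 − 53 = 20 for the blank.
The known cells in column 5 total 84, leaving 73 − 84 = -11 for the blank.
The known cells in row 7 total 87, leaving 73 − 87 = -14 for the blank.
The known cells in column 2 total 59, leaving 73 − 59 = 14 for the blank.
The known cells in row 6 total 45, leaving 73 − 45 = 28 for the blank.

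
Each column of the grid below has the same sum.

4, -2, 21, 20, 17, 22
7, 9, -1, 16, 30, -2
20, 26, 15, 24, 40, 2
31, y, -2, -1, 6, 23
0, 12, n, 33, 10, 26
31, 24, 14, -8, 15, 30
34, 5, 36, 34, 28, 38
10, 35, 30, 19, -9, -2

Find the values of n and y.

n = 24, y = 28

The complete columns each total 137.
Column 3 is missing 137 − 113 = 24 (since 21 − 1 + 15 − 2 + 14 + 36 + 30 = 113).
Column 2 is missing 137 − 109 = 28 (since -2 + 9 + 26 + 12 + 24 + 5 + 35 = 109).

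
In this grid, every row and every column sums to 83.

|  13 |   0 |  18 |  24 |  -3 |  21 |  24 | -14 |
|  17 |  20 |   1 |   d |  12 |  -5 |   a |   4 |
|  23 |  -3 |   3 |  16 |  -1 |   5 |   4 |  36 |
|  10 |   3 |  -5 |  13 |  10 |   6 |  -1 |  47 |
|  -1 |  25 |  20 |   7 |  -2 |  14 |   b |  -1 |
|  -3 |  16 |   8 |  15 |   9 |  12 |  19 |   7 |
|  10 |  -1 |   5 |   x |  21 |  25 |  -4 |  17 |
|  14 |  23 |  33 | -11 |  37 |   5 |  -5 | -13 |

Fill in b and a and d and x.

Row 5: -1 + 25 + 20 + 7 − 2 + 14 − 1 = 62, so its missing entry is 83 − 62 = 21.
Column 7: 24 + 4 − 1 + 21 + 19 − 4 − 5 = 58, so its missing entry is 83 − 58 = 25.
Row 2: 17 + 20 + 1 + 12 − 5 + 25 + 4 = 74, so its missing entry is 83 − 74 = 9.
Row 7: 10 − 1 + 5 + 21 + 25 − 4 + 17 = 73, so its missing entry is 83 − 73 = 10.

b = 21, a = 25, d = 9, x = 10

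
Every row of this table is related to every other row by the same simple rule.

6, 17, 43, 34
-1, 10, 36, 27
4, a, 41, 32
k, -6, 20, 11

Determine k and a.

The difference between any two rows is the same in every column — this is an addition table with the headers hidden.
Row 4 minus row 1 is 20 − 43 = -23, so its entry in column 1 is 6 + (-23) = -17.
Row 3 minus row 1 is 41 − 43 = -2, so its entry in column 2 is 17 + (-2) = 15.

k = -17, a = 15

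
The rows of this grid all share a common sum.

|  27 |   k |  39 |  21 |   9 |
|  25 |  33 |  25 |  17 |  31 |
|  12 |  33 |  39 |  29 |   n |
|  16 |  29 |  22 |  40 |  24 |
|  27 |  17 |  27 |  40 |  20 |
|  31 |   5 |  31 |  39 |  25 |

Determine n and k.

Rows 5 and 6 both add up to 131, so every row sums to 131.
Row 3: 12 + 33 + 39 + 29 = 113, so the missing entry is 131 − 113 = 18.
Row 1: 27 + 39 + 21 + 9 = 96, so the missing entry is 131 − 96 = 35.

n = 18, k = 35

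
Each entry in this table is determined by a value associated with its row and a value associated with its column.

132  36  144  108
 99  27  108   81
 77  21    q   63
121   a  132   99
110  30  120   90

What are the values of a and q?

a = 33, q = 84

Each row is a constant multiple of every other row — this is a multiplication table with the headers hidden.
Row 4 is 121/132 = 11/12 times row 1, so its entry in column 2 is 36 × 11/12 = 33.
Row 3 is 77/132 = 7/12 times row 1, so its entry in column 3 is 144 × 7/12 = 84.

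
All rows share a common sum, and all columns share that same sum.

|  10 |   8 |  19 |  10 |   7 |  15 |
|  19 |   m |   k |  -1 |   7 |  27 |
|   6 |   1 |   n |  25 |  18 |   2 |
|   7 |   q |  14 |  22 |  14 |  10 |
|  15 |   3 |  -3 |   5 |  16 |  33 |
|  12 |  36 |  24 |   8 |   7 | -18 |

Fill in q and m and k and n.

q = 2, m = 19, k = -2, n = 17

Rows 1 and 5 both sum to 69, so that's the common total.
The known cells in row 4 total 67, leaving 69 − 67 = 2 for the blank.
The known cells in column 2 total 50, leaving 69 − 50 = 19 for the blank.
The known cells in row 2 total 71, leaving 69 − 71 = -2 for the blank.
The known cells in row 3 total 52, leaving 69 − 52 = 17 for the blank.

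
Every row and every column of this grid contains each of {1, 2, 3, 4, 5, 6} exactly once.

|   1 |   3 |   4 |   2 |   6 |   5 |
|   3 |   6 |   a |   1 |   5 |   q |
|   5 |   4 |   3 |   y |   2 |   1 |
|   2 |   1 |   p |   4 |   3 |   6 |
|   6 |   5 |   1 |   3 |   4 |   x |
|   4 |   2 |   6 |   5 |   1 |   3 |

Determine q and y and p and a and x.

For row 3, column 4: row 3 already has {1, 2, 3, 4, 5}; that leaves 6.
At (row 5, col 6): row 5 already has {1, 3, 4, 5, 6}, so the value is 2.
At (row 2, col 6): column 6 already has {1, 2, 3, 5, 6}, so the value is 4.
For row 2, column 3: row 2 already has {1, 3, 4, 5, 6}; that leaves 2.
At (row 4, col 3): row 4 already has {1, 2, 3, 4, 6}, so the value is 5.

q = 4, y = 6, p = 5, a = 2, x = 2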